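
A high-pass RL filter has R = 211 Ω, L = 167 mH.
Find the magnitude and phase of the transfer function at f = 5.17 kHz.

Step 1 — Angular frequency: ω = 2π·5170 = 3.248e+04 rad/s.
Step 2 — Transfer function: H(jω) = jωL/(R + jωL).
Step 3 — Numerator jωL = j·5425; denominator R + jωL = 211 + j5425.
Step 4 — H = 0.9985 + j0.03884.
Step 5 — Magnitude: |H| = 0.9992 (-0.0 dB); phase: φ = 2.2°.

|H| = 0.9992 (-0.0 dB), φ = 2.2°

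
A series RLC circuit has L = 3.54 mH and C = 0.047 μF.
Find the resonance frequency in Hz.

Step 1 — Resonance condition Im(Z)=0 gives ω₀ = 1/√(LC).
Step 2 — ω₀ = 1/√(0.00354·4.7e-08) = 7.753e+04 rad/s.
Step 3 — f₀ = ω₀/(2π) = 1.234e+04 Hz.

f₀ = 1.234e+04 Hz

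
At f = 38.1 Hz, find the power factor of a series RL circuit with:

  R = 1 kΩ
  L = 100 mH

Step 1 — Angular frequency: ω = 2π·f = 2π·38.1 = 239.4 rad/s.
Step 2 — Component impedances:
  R: Z = R = 1000 Ω
  L: Z = jωL = j·239.4·0.1 = 0 + j23.94 Ω
Step 3 — Series combination: Z_total = R + L = 1000 + j23.94 Ω = 1000∠1.4° Ω.
Step 4 — Power factor: PF = cos(φ) = Re(Z)/|Z| = 1000/1000.3 = 0.9997.
Step 5 — Type: Im(Z) = 23.94 ⇒ lagging (phase φ = 1.4°).

PF = 0.9997 (lagging, φ = 1.4°)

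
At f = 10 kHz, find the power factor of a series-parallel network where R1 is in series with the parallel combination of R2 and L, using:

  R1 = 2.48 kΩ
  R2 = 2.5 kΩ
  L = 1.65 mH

Step 1 — Angular frequency: ω = 2π·f = 2π·1e+04 = 6.283e+04 rad/s.
Step 2 — Component impedances:
  R1: Z = R = 2480 Ω
  R2: Z = R = 2500 Ω
  L: Z = jωL = j·6.283e+04·0.00165 = 0 + j103.7 Ω
Step 3 — Parallel branch: R2 || L = 1/(1/R2 + 1/L) = 4.292 + j103.5 Ω.
Step 4 — Series with R1: Z_total = R1 + (R2 || L) = 2484 + j103.5 Ω = 2486∠2.4° Ω.
Step 5 — Power factor: PF = cos(φ) = Re(Z)/|Z| = 2484.29/2486.45 = 0.9991.
Step 6 — Type: Im(Z) = 103.5 ⇒ lagging (phase φ = 2.4°).

PF = 0.9991 (lagging, φ = 2.4°)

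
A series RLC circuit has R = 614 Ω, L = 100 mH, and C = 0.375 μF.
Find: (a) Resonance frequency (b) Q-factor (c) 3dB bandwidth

Step 1 — Resonance condition Im(Z)=0 gives ω₀ = 1/√(LC).
Step 2 — ω₀ = 1/√(0.1·3.75e-07) = 5164 rad/s.
Step 3 — f₀ = ω₀/(2π) = 821.9 Hz.
Step 4 — Series Q: Q = ω₀L/R = 5164·0.1/614 = 0.841.
Step 5 — 3dB bandwidth: Δω = ω₀/Q = 6140 rad/s; BW = Δω/(2π) = 977.2 Hz.

(a) f₀ = 821.9 Hz  (b) Q = 0.841  (c) BW = 977.2 Hz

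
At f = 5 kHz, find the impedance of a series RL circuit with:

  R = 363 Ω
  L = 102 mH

Step 1 — Angular frequency: ω = 2π·f = 2π·5000 = 3.142e+04 rad/s.
Step 2 — Component impedances:
  R: Z = R = 363 Ω
  L: Z = jωL = j·3.142e+04·0.102 = 0 + j3204 Ω
Step 3 — Series combination: Z_total = R + L = 363 + j3204 Ω = 3225∠83.5° Ω.

Z = 363 + j3204 Ω = 3225∠83.5° Ω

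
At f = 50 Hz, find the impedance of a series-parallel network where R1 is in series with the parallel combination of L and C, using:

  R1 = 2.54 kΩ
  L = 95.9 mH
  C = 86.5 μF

Step 1 — Angular frequency: ω = 2π·f = 2π·50 = 314.2 rad/s.
Step 2 — Component impedances:
  R1: Z = R = 2540 Ω
  L: Z = jωL = j·314.2·0.0959 = 0 + j30.13 Ω
  C: Z = 1/(jωC) = -j/(ω·C) = 0 - j36.8 Ω
Step 3 — Parallel branch: L || C = 1/(1/L + 1/C) = 0 + j166.2 Ω.
Step 4 — Series with R1: Z_total = R1 + (L || C) = 2540 + j166.2 Ω = 2545∠3.7° Ω.

Z = 2540 + j166.2 Ω = 2545∠3.7° Ω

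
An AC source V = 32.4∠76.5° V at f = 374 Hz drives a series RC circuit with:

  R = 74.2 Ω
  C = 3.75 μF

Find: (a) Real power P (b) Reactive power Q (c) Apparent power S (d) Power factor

Step 1 — Angular frequency: ω = 2π·f = 2π·374 = 2350 rad/s.
Step 2 — Component impedances:
  R: Z = R = 74.2 Ω
  C: Z = 1/(jωC) = -j/(ω·C) = 0 - j113.5 Ω
Step 3 — Series combination: Z_total = R + C = 74.2 - j113.5 Ω = 135.6∠-56.8° Ω.
Step 4 — Source phasor: V = 32.4∠76.5° V = 7.564 + j31.5 V.
Step 5 — Current: I = V / Z = -0.1639 + j0.1739 A = 0.239∠133.3° A.
Step 6 — Complex power: S = V·I* = 4.237 - j6.48 VA.
Step 7 — Real power: P = Re(S) = 4.237 W.
Step 8 — Reactive power: Q = Im(S) = -6.48 VAR.
Step 9 — Apparent power: |S| = 7.742 VA.
Step 10 — Power factor: PF = P/|S| = 0.5473 (leading).

(a) P = 4.237 W  (b) Q = -6.48 VAR  (c) S = 7.742 VA  (d) PF = 0.5473 (leading)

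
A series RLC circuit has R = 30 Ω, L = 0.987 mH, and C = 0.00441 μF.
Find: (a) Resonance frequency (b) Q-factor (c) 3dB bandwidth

Step 1 — Resonance condition Im(Z)=0 gives ω₀ = 1/√(LC).
Step 2 — ω₀ = 1/√(0.000987·4.41e-09) = 4.793e+05 rad/s.
Step 3 — f₀ = ω₀/(2π) = 7.629e+04 Hz.
Step 4 — Series Q: Q = ω₀L/R = 4.793e+05·0.000987/30 = 15.77.
Step 5 — 3dB bandwidth: Δω = ω₀/Q = 3.04e+04 rad/s; BW = Δω/(2π) = 4838 Hz.

(a) f₀ = 7.629e+04 Hz  (b) Q = 15.77  (c) BW = 4838 Hz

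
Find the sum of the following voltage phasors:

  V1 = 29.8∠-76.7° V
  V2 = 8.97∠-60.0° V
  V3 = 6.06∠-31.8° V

Step 1 — Convert each phasor to rectangular form:
  V1 = 29.8·(cos(-76.7°) + j·sin(-76.7°)) = 6.855 - j29 V
  V2 = 8.97·(cos(-60.0°) + j·sin(-60.0°)) = 4.485 - j7.768 V
  V3 = 6.06·(cos(-31.8°) + j·sin(-31.8°)) = 5.15 - j3.193 V
Step 2 — Sum components: V_total = 16.49 - j39.96 V.
Step 3 — Convert to polar: |V_total| = 43.23 V, ∠V_total = -67.6°.

V_total = 43.23∠-67.6° V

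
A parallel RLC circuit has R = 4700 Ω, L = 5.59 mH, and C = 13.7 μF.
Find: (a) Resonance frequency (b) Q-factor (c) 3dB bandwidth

Step 1 — Resonance: ω₀ = 1/√(LC) = 1/√(0.00559·1.37e-05) = 3614 rad/s.
Step 2 — f₀ = ω₀/(2π) = 575.1 Hz.
Step 3 — Parallel Q: Q = R/(ω₀L) = 4700/(3614·0.00559) = 232.7.
Step 4 — Bandwidth: Δω = ω₀/Q = 15.53 rad/s; BW = Δω/(2π) = 2.472 Hz.

(a) f₀ = 575.1 Hz  (b) Q = 232.7  (c) BW = 2.472 Hz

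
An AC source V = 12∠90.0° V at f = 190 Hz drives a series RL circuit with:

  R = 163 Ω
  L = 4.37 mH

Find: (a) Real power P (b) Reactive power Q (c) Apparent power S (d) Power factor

Step 1 — Angular frequency: ω = 2π·f = 2π·190 = 1194 rad/s.
Step 2 — Component impedances:
  R: Z = R = 163 Ω
  L: Z = jωL = j·1194·0.00437 = 0 + j5.217 Ω
Step 3 — Series combination: Z_total = R + L = 163 + j5.217 Ω = 163.1∠1.8° Ω.
Step 4 — Source phasor: V = 12∠90.0° V = 0 + j12 V.
Step 5 — Current: I = V / Z = 0.002354 + j0.07354 A = 0.07358∠88.2° A.
Step 6 — Complex power: S = V·I* = 0.8825 + j0.02825 VA.
Step 7 — Real power: P = Re(S) = 0.8825 W.
Step 8 — Reactive power: Q = Im(S) = 0.02825 VAR.
Step 9 — Apparent power: |S| = 0.883 VA.
Step 10 — Power factor: PF = P/|S| = 0.9995 (lagging).

(a) P = 0.8825 W  (b) Q = 0.02825 VAR  (c) S = 0.883 VA  (d) PF = 0.9995 (lagging)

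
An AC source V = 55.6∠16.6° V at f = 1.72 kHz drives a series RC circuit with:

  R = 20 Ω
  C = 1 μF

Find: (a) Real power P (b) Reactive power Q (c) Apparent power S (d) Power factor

Step 1 — Angular frequency: ω = 2π·f = 2π·1720 = 1.081e+04 rad/s.
Step 2 — Component impedances:
  R: Z = R = 20 Ω
  C: Z = 1/(jωC) = -j/(ω·C) = 0 - j92.53 Ω
Step 3 — Series combination: Z_total = R + C = 20 - j92.53 Ω = 94.67∠-77.8° Ω.
Step 4 — Source phasor: V = 55.6∠16.6° V = 53.28 + j15.88 V.
Step 5 — Current: I = V / Z = -0.04509 + j0.5856 A = 0.5873∠94.4° A.
Step 6 — Complex power: S = V·I* = 6.899 - j31.92 VA.
Step 7 — Real power: P = Re(S) = 6.899 W.
Step 8 — Reactive power: Q = Im(S) = -31.92 VAR.
Step 9 — Apparent power: |S| = 32.65 VA.
Step 10 — Power factor: PF = P/|S| = 0.2113 (leading).

(a) P = 6.899 W  (b) Q = -31.92 VAR  (c) S = 32.65 VA  (d) PF = 0.2113 (leading)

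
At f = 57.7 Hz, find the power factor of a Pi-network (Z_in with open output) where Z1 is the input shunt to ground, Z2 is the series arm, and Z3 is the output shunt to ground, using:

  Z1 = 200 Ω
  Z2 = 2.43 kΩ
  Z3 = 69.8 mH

Step 1 — Angular frequency: ω = 2π·f = 2π·57.7 = 362.5 rad/s.
Step 2 — Component impedances:
  Z1: Z = R = 200 Ω
  Z2: Z = R = 2430 Ω
  Z3: Z = jωL = j·362.5·0.0698 = 0 + j25.31 Ω
Step 3 — With open output, the series arm Z2 and the output shunt Z3 appear in series to ground: Z2 + Z3 = 2430 + j25.31 Ω.
Step 4 — Parallel with input shunt Z1: Z_in = Z1 || (Z2 + Z3) = 184.8 + j0.1463 Ω = 184.8∠0.0° Ω.
Step 5 — Power factor: PF = cos(φ) = Re(Z)/|Z| = 184.8/184.8 = 1.
Step 6 — Type: Im(Z) = 0.1463 ⇒ lagging (phase φ = 0.0°).

PF = 1 (lagging, φ = 0.0°)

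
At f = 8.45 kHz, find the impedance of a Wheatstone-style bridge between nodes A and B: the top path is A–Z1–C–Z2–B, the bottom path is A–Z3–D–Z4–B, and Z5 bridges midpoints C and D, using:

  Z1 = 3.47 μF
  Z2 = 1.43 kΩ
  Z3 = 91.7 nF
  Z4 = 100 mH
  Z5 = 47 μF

Step 1 — Angular frequency: ω = 2π·f = 2π·8450 = 5.309e+04 rad/s.
Step 2 — Component impedances:
  Z1: Z = 1/(jωC) = -j/(ω·C) = 0 - j5.428 Ω
  Z2: Z = R = 1430 Ω
  Z3: Z = 1/(jωC) = -j/(ω·C) = 0 - j205.4 Ω
  Z4: Z = jωL = j·5.309e+04·0.1 = 0 + j5309 Ω
  Z5: Z = 1/(jωC) = -j/(ω·C) = 0 - j0.4007 Ω
Step 3 — Bridge requires nodal analysis (the Z5 bridge couples midpoints C and D, so the two paths cannot be reduced to a simple series/parallel combination). Setting node B to ground and injecting 1 A at node A, the 3-node admittance system at A, C, D solves to V_A = Z_AB = 1333 + j353.8 Ω = 1379∠14.9° Ω.

Z = 1333 + j353.8 Ω = 1379∠14.9° Ω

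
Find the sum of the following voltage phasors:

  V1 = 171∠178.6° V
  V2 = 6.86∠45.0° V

Step 1 — Convert each phasor to rectangular form:
  V1 = 171·(cos(178.6°) + j·sin(178.6°)) = -170.9 + j4.178 V
  V2 = 6.86·(cos(45.0°) + j·sin(45.0°)) = 4.851 + j4.851 V
Step 2 — Sum components: V_total = -166.1 + j9.029 V.
Step 3 — Convert to polar: |V_total| = 166.3 V, ∠V_total = 176.9°.

V_total = 166.3∠176.9° V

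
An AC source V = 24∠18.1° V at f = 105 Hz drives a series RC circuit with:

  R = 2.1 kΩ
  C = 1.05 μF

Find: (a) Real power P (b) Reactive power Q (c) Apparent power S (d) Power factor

Step 1 — Angular frequency: ω = 2π·f = 2π·105 = 659.7 rad/s.
Step 2 — Component impedances:
  R: Z = R = 2100 Ω
  C: Z = 1/(jωC) = -j/(ω·C) = 0 - j1444 Ω
Step 3 — Series combination: Z_total = R + C = 2100 - j1444 Ω = 2548∠-34.5° Ω.
Step 4 — Source phasor: V = 24∠18.1° V = 22.81 + j7.456 V.
Step 5 — Current: I = V / Z = 0.00572 + j0.007482 A = 0.009418∠52.6° A.
Step 6 — Complex power: S = V·I* = 0.1863 - j0.128 VA.
Step 7 — Real power: P = Re(S) = 0.1863 W.
Step 8 — Reactive power: Q = Im(S) = -0.128 VAR.
Step 9 — Apparent power: |S| = 0.226 VA.
Step 10 — Power factor: PF = P/|S| = 0.8241 (leading).

(a) P = 0.1863 W  (b) Q = -0.128 VAR  (c) S = 0.226 VA  (d) PF = 0.8241 (leading)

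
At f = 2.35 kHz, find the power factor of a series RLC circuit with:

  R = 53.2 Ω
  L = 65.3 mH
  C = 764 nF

Step 1 — Angular frequency: ω = 2π·f = 2π·2350 = 1.477e+04 rad/s.
Step 2 — Component impedances:
  R: Z = R = 53.2 Ω
  L: Z = jωL = j·1.477e+04·0.0653 = 0 + j964.2 Ω
  C: Z = 1/(jωC) = -j/(ω·C) = 0 - j88.65 Ω
Step 3 — Series combination: Z_total = R + L + C = 53.2 + j875.5 Ω = 877.2∠86.5° Ω.
Step 4 — Power factor: PF = cos(φ) = Re(Z)/|Z| = 53.2/877.2 = 0.06065.
Step 5 — Type: Im(Z) = 875.5 ⇒ lagging (phase φ = 86.5°).

PF = 0.06065 (lagging, φ = 86.5°)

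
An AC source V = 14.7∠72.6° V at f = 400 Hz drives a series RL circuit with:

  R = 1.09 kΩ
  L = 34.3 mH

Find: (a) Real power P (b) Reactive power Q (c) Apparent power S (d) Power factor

Step 1 — Angular frequency: ω = 2π·f = 2π·400 = 2513 rad/s.
Step 2 — Component impedances:
  R: Z = R = 1090 Ω
  L: Z = jωL = j·2513·0.0343 = 0 + j86.21 Ω
Step 3 — Series combination: Z_total = R + L = 1090 + j86.21 Ω = 1093∠4.5° Ω.
Step 4 — Source phasor: V = 14.7∠72.6° V = 4.396 + j14.03 V.
Step 5 — Current: I = V / Z = 0.005019 + j0.01247 A = 0.01344∠68.1° A.
Step 6 — Complex power: S = V·I* = 0.197 + j0.01558 VA.
Step 7 — Real power: P = Re(S) = 0.197 W.
Step 8 — Reactive power: Q = Im(S) = 0.01558 VAR.
Step 9 — Apparent power: |S| = 0.1976 VA.
Step 10 — Power factor: PF = P/|S| = 0.9969 (lagging).

(a) P = 0.197 W  (b) Q = 0.01558 VAR  (c) S = 0.1976 VA  (d) PF = 0.9969 (lagging)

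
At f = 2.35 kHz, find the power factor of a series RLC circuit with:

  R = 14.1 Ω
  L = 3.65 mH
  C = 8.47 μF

Step 1 — Angular frequency: ω = 2π·f = 2π·2350 = 1.477e+04 rad/s.
Step 2 — Component impedances:
  R: Z = R = 14.1 Ω
  L: Z = jωL = j·1.477e+04·0.00365 = 0 + j53.89 Ω
  C: Z = 1/(jωC) = -j/(ω·C) = 0 - j7.996 Ω
Step 3 — Series combination: Z_total = R + L + C = 14.1 + j45.9 Ω = 48.02∠72.9° Ω.
Step 4 — Power factor: PF = cos(φ) = Re(Z)/|Z| = 14.1/48.015 = 0.2937.
Step 5 — Type: Im(Z) = 45.9 ⇒ lagging (phase φ = 72.9°).

PF = 0.2937 (lagging, φ = 72.9°)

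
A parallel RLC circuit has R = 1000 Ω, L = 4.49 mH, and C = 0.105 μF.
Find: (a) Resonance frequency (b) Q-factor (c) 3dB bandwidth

Step 1 — Resonance: ω₀ = 1/√(LC) = 1/√(0.00449·1.05e-07) = 4.606e+04 rad/s.
Step 2 — f₀ = ω₀/(2π) = 7330 Hz.
Step 3 — Parallel Q: Q = R/(ω₀L) = 1000/(4.606e+04·0.00449) = 4.836.
Step 4 — Bandwidth: Δω = ω₀/Q = 9524 rad/s; BW = Δω/(2π) = 1516 Hz.

(a) f₀ = 7330 Hz  (b) Q = 4.836  (c) BW = 1516 Hz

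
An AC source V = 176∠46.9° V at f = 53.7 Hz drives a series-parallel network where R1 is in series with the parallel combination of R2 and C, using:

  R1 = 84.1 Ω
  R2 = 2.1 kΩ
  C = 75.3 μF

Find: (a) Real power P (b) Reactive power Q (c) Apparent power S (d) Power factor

Step 1 — Angular frequency: ω = 2π·f = 2π·53.7 = 337.4 rad/s.
Step 2 — Component impedances:
  R1: Z = R = 84.1 Ω
  R2: Z = R = 2100 Ω
  C: Z = 1/(jωC) = -j/(ω·C) = 0 - j39.36 Ω
Step 3 — Parallel branch: R2 || C = 1/(1/R2 + 1/C) = 0.7374 - j39.35 Ω.
Step 4 — Series with R1: Z_total = R1 + (R2 || C) = 84.84 - j39.35 Ω = 93.52∠-24.9° Ω.
Step 5 — Source phasor: V = 176∠46.9° V = 120.3 + j128.5 V.
Step 6 — Current: I = V / Z = 0.5884 + j1.788 A = 1.882∠71.8° A.
Step 7 — Complex power: S = V·I* = 300.5 - j139.4 VA.
Step 8 — Real power: P = Re(S) = 300.5 W.
Step 9 — Reactive power: Q = Im(S) = -139.4 VAR.
Step 10 — Apparent power: |S| = 331.2 VA.
Step 11 — Power factor: PF = P/|S| = 0.9072 (leading).

(a) P = 300.5 W  (b) Q = -139.4 VAR  (c) S = 331.2 VA  (d) PF = 0.9072 (leading)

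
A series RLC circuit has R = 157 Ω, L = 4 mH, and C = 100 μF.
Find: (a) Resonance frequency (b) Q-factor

Step 1 — Resonance condition Im(Z)=0 gives ω₀ = 1/√(LC).
Step 2 — ω₀ = 1/√(0.004·0.0001) = 1581 rad/s.
Step 3 — f₀ = ω₀/(2π) = 251.6 Hz.
Step 4 — Series Q: Q = ω₀L/R = 1581·0.004/157 = 0.04028.

(a) f₀ = 251.6 Hz  (b) Q = 0.04028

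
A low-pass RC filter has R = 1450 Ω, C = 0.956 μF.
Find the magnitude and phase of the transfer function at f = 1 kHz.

Step 1 — Angular frequency: ω = 2π·1000 = 6283 rad/s.
Step 2 — Transfer function: H(jω) = 1/(1 + jωRC).
Step 3 — Denominator: 1 + jωRC = 1 + j·6283·1450·9.56e-07 = 1 + j8.71.
Step 4 — H = 0.01301 - j0.1133.
Step 5 — Magnitude: |H| = 0.1141 (-18.9 dB); phase: φ = -83.5°.

|H| = 0.1141 (-18.9 dB), φ = -83.5°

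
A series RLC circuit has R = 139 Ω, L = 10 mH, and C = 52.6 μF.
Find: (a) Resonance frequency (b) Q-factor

Step 1 — Resonance condition Im(Z)=0 gives ω₀ = 1/√(LC).
Step 2 — ω₀ = 1/√(0.01·5.26e-05) = 1379 rad/s.
Step 3 — f₀ = ω₀/(2π) = 219.4 Hz.
Step 4 — Series Q: Q = ω₀L/R = 1379·0.01/139 = 0.0992.

(a) f₀ = 219.4 Hz  (b) Q = 0.0992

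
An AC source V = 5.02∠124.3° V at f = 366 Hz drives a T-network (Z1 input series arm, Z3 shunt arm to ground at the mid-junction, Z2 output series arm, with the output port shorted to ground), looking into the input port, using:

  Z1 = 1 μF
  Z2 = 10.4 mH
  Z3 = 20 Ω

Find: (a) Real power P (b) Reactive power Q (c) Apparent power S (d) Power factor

Step 1 — Angular frequency: ω = 2π·f = 2π·366 = 2300 rad/s.
Step 2 — Component impedances:
  Z1: Z = 1/(jωC) = -j/(ω·C) = 0 - j434.8 Ω
  Z2: Z = jωL = j·2300·0.0104 = 0 + j23.92 Ω
  Z3: Z = R = 20 Ω
Step 3 — With the output port shorted to ground, the output series arm Z2 runs from the junction to ground; the shunt arm Z3 also runs from the junction to ground. They appear in parallel: Z3 || Z2 = 11.77 + j9.842 Ω.
Step 4 — Series with input arm Z1: Z_in = Z1 + (Z3 || Z2) = 11.77 - j425 Ω = 425.2∠-88.4° Ω.
Step 5 — Source phasor: V = 5.02∠124.3° V = -2.829 + j4.147 V.
Step 6 — Current: I = V / Z = -0.009934 - j0.006381 A = 0.01181∠-147.3° A.
Step 7 — Complex power: S = V·I* = 0.001641 - j0.05925 VA.
Step 8 — Real power: P = Re(S) = 0.001641 W.
Step 9 — Reactive power: Q = Im(S) = -0.05925 VAR.
Step 10 — Apparent power: |S| = 0.05927 VA.
Step 11 — Power factor: PF = P/|S| = 0.02768 (leading).

(a) P = 0.001641 W  (b) Q = -0.05925 VAR  (c) S = 0.05927 VA  (d) PF = 0.02768 (leading)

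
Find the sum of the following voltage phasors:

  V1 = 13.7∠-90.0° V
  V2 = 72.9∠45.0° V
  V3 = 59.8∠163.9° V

Step 1 — Convert each phasor to rectangular form:
  V1 = 13.7·(cos(-90.0°) + j·sin(-90.0°)) = 0 - j13.7 V
  V2 = 72.9·(cos(45.0°) + j·sin(45.0°)) = 51.55 + j51.55 V
  V3 = 59.8·(cos(163.9°) + j·sin(163.9°)) = -57.45 + j16.58 V
Step 2 — Sum components: V_total = -5.907 + j54.43 V.
Step 3 — Convert to polar: |V_total| = 54.75 V, ∠V_total = 96.2°.

V_total = 54.75∠96.2° V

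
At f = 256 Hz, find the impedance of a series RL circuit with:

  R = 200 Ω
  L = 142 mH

Step 1 — Angular frequency: ω = 2π·f = 2π·256 = 1608 rad/s.
Step 2 — Component impedances:
  R: Z = R = 200 Ω
  L: Z = jωL = j·1608·0.142 = 0 + j228.4 Ω
Step 3 — Series combination: Z_total = R + L = 200 + j228.4 Ω = 303.6∠48.8° Ω.

Z = 200 + j228.4 Ω = 303.6∠48.8° Ω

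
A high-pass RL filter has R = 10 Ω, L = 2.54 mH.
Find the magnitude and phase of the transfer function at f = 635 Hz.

Step 1 — Angular frequency: ω = 2π·635 = 3990 rad/s.
Step 2 — Transfer function: H(jω) = jωL/(R + jωL).
Step 3 — Numerator jωL = j·10.13; denominator R + jωL = 10 + j10.13.
Step 4 — H = 0.5067 + j0.5.
Step 5 — Magnitude: |H| = 0.7118 (-3.0 dB); phase: φ = 44.6°.

|H| = 0.7118 (-3.0 dB), φ = 44.6°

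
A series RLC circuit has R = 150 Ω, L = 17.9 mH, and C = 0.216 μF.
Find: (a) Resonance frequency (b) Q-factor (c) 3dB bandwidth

Step 1 — Resonance: ω₀ = 1/√(LC) = 1/√(0.0179·2.16e-07) = 1.608e+04 rad/s.
Step 2 — f₀ = ω₀/(2π) = 2560 Hz.
Step 3 — Series Q: Q = ω₀L/R = 1.608e+04·0.0179/150 = 1.919.
Step 4 — Bandwidth: Δω = ω₀/Q = 8380 rad/s; BW = Δω/(2π) = 1334 Hz.

(a) f₀ = 2560 Hz  (b) Q = 1.919  (c) BW = 1334 Hz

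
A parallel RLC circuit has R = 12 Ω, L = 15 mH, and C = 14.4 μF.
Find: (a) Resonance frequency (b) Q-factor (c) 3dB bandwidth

Step 1 — Resonance: ω₀ = 1/√(LC) = 1/√(0.015·1.44e-05) = 2152 rad/s.
Step 2 — f₀ = ω₀/(2π) = 342.4 Hz.
Step 3 — Parallel Q: Q = R/(ω₀L) = 12/(2152·0.015) = 0.3718.
Step 4 — Bandwidth: Δω = ω₀/Q = 5787 rad/s; BW = Δω/(2π) = 921 Hz.

(a) f₀ = 342.4 Hz  (b) Q = 0.3718  (c) BW = 921 Hz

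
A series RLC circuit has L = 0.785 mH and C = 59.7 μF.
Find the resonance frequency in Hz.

Step 1 — Resonance condition Im(Z)=0 gives ω₀ = 1/√(LC).
Step 2 — ω₀ = 1/√(0.000785·5.97e-05) = 4619 rad/s.
Step 3 — f₀ = ω₀/(2π) = 735.2 Hz.

f₀ = 735.2 Hz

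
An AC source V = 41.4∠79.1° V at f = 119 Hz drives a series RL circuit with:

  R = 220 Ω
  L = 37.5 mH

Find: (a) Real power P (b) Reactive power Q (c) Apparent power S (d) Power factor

Step 1 — Angular frequency: ω = 2π·f = 2π·119 = 747.7 rad/s.
Step 2 — Component impedances:
  R: Z = R = 220 Ω
  L: Z = jωL = j·747.7·0.0375 = 0 + j28.04 Ω
Step 3 — Series combination: Z_total = R + L = 220 + j28.04 Ω = 221.8∠7.3° Ω.
Step 4 — Source phasor: V = 41.4∠79.1° V = 7.829 + j40.65 V.
Step 5 — Current: I = V / Z = 0.05819 + j0.1774 A = 0.1867∠71.8° A.
Step 6 — Complex power: S = V·I* = 7.666 + j0.977 VA.
Step 7 — Real power: P = Re(S) = 7.666 W.
Step 8 — Reactive power: Q = Im(S) = 0.977 VAR.
Step 9 — Apparent power: |S| = 7.728 VA.
Step 10 — Power factor: PF = P/|S| = 0.992 (lagging).

(a) P = 7.666 W  (b) Q = 0.977 VAR  (c) S = 7.728 VA  (d) PF = 0.992 (lagging)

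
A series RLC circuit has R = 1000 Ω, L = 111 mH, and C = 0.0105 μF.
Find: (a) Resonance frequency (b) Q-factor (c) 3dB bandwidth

Step 1 — Resonance: ω₀ = 1/√(LC) = 1/√(0.111·1.05e-08) = 2.929e+04 rad/s.
Step 2 — f₀ = ω₀/(2π) = 4662 Hz.
Step 3 — Series Q: Q = ω₀L/R = 2.929e+04·0.111/1000 = 3.251.
Step 4 — Bandwidth: Δω = ω₀/Q = 9009 rad/s; BW = Δω/(2π) = 1434 Hz.

(a) f₀ = 4662 Hz  (b) Q = 3.251  (c) BW = 1434 Hz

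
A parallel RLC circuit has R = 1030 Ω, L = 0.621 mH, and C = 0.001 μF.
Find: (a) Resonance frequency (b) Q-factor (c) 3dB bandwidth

Step 1 — Resonance: ω₀ = 1/√(LC) = 1/√(0.000621·1e-09) = 1.269e+06 rad/s.
Step 2 — f₀ = ω₀/(2π) = 2.02e+05 Hz.
Step 3 — Parallel Q: Q = R/(ω₀L) = 1030/(1.269e+06·0.000621) = 1.307.
Step 4 — Bandwidth: Δω = ω₀/Q = 9.709e+05 rad/s; BW = Δω/(2π) = 1.545e+05 Hz.

(a) f₀ = 2.02e+05 Hz  (b) Q = 1.307  (c) BW = 1.545e+05 Hz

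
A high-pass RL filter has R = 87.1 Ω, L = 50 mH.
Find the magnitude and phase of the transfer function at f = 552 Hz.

Step 1 — Angular frequency: ω = 2π·552 = 3468 rad/s.
Step 2 — Transfer function: H(jω) = jωL/(R + jωL).
Step 3 — Numerator jωL = j·173.4; denominator R + jωL = 87.1 + j173.4.
Step 4 — H = 0.7986 + j0.4011.
Step 5 — Magnitude: |H| = 0.8936 (-1.0 dB); phase: φ = 26.7°.

|H| = 0.8936 (-1.0 dB), φ = 26.7°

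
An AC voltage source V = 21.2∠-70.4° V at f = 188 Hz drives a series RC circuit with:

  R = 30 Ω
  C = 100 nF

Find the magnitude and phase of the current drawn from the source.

Step 1 — Angular frequency: ω = 2π·f = 2π·188 = 1181 rad/s.
Step 2 — Component impedances:
  R: Z = R = 30 Ω
  C: Z = 1/(jωC) = -j/(ω·C) = 0 - j8466 Ω
Step 3 — Series combination: Z_total = R + C = 30 - j8466 Ω = 8466∠-89.8° Ω.
Step 4 — Source phasor: V = 21.2∠-70.4° V = 7.112 - j19.97 V.
Step 5 — Ohm's law: I = V / Z_total = (7.112 - j19.97) / (30 - j8466) = 0.002362 + j0.0008317 A.
Step 6 — Convert to polar: |I| = 0.002504 A, ∠I = 19.4°.

I = 0.002504∠19.4° A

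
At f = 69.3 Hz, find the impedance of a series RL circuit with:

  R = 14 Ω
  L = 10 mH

Step 1 — Angular frequency: ω = 2π·f = 2π·69.3 = 435.4 rad/s.
Step 2 — Component impedances:
  R: Z = R = 14 Ω
  L: Z = jωL = j·435.4·0.01 = 0 + j4.354 Ω
Step 3 — Series combination: Z_total = R + L = 14 + j4.354 Ω = 14.66∠17.3° Ω.

Z = 14 + j4.354 Ω = 14.66∠17.3° Ω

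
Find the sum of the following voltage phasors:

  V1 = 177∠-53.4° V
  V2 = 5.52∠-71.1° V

Step 1 — Convert each phasor to rectangular form:
  V1 = 177·(cos(-53.4°) + j·sin(-53.4°)) = 105.5 - j142.1 V
  V2 = 5.52·(cos(-71.1°) + j·sin(-71.1°)) = 1.788 - j5.222 V
Step 2 — Sum components: V_total = 107.3 - j147.3 V.
Step 3 — Convert to polar: |V_total| = 182.3 V, ∠V_total = -53.9°.

V_total = 182.3∠-53.9° V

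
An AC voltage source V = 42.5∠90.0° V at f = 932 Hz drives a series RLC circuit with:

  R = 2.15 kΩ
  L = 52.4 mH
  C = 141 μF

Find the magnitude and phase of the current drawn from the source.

Step 1 — Angular frequency: ω = 2π·f = 2π·932 = 5856 rad/s.
Step 2 — Component impedances:
  R: Z = R = 2150 Ω
  L: Z = jωL = j·5856·0.0524 = 0 + j306.9 Ω
  C: Z = 1/(jωC) = -j/(ω·C) = 0 - j1.211 Ω
Step 3 — Series combination: Z_total = R + L + C = 2150 + j305.6 Ω = 2172∠8.1° Ω.
Step 4 — Source phasor: V = 42.5∠90.0° V = 0 + j42.5 V.
Step 5 — Ohm's law: I = V / Z_total = (0 + j42.5) / (2150 + j305.6) = 0.002754 + j0.01938 A.
Step 6 — Convert to polar: |I| = 0.01957 A, ∠I = 81.9°.

I = 0.01957∠81.9° A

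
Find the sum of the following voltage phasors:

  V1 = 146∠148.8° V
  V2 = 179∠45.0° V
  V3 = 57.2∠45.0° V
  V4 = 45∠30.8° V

Step 1 — Convert each phasor to rectangular form:
  V1 = 146·(cos(148.8°) + j·sin(148.8°)) = -124.9 + j75.63 V
  V2 = 179·(cos(45.0°) + j·sin(45.0°)) = 126.6 + j126.6 V
  V3 = 57.2·(cos(45.0°) + j·sin(45.0°)) = 40.45 + j40.45 V
  V4 = 45·(cos(30.8°) + j·sin(30.8°)) = 38.65 + j23.04 V
Step 2 — Sum components: V_total = 80.79 + j265.7 V.
Step 3 — Convert to polar: |V_total| = 277.7 V, ∠V_total = 73.1°.

V_total = 277.7∠73.1° V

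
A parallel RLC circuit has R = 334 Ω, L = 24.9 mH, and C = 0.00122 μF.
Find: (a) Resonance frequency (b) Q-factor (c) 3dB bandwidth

Step 1 — Resonance: ω₀ = 1/√(LC) = 1/√(0.0249·1.22e-09) = 1.814e+05 rad/s.
Step 2 — f₀ = ω₀/(2π) = 2.888e+04 Hz.
Step 3 — Parallel Q: Q = R/(ω₀L) = 334/(1.814e+05·0.0249) = 0.07393.
Step 4 — Bandwidth: Δω = ω₀/Q = 2.454e+06 rad/s; BW = Δω/(2π) = 3.906e+05 Hz.

(a) f₀ = 2.888e+04 Hz  (b) Q = 0.07393  (c) BW = 3.906e+05 Hz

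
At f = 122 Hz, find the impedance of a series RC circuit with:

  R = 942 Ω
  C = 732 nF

Step 1 — Angular frequency: ω = 2π·f = 2π·122 = 766.5 rad/s.
Step 2 — Component impedances:
  R: Z = R = 942 Ω
  C: Z = 1/(jωC) = -j/(ω·C) = 0 - j1782 Ω
Step 3 — Series combination: Z_total = R + C = 942 - j1782 Ω = 2016∠-62.1° Ω.

Z = 942 - j1782 Ω = 2016∠-62.1° Ω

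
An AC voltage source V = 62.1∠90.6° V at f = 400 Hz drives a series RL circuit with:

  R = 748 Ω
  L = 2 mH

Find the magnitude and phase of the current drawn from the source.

Step 1 — Angular frequency: ω = 2π·f = 2π·400 = 2513 rad/s.
Step 2 — Component impedances:
  R: Z = R = 748 Ω
  L: Z = jωL = j·2513·0.002 = 0 + j5.027 Ω
Step 3 — Series combination: Z_total = R + L = 748 + j5.027 Ω = 748∠0.4° Ω.
Step 4 — Source phasor: V = 62.1∠90.6° V = -0.6503 + j62.1 V.
Step 5 — Ohm's law: I = V / Z_total = (-0.6503 + j62.1) / (748 + j5.027) = -0.0003115 + j0.08302 A.
Step 6 — Convert to polar: |I| = 0.08302 A, ∠I = 90.2°.

I = 0.08302∠90.2° A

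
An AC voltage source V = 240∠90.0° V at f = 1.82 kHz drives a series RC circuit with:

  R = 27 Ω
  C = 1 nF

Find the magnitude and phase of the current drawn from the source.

Step 1 — Angular frequency: ω = 2π·f = 2π·1820 = 1.144e+04 rad/s.
Step 2 — Component impedances:
  R: Z = R = 27 Ω
  C: Z = 1/(jωC) = -j/(ω·C) = 0 - j8.745e+04 Ω
Step 3 — Series combination: Z_total = R + C = 27 - j8.745e+04 Ω = 8.745e+04∠-90.0° Ω.
Step 4 — Source phasor: V = 240∠90.0° V = 0 + j240 V.
Step 5 — Ohm's law: I = V / Z_total = (0 + j240) / (27 - j8.745e+04) = -0.002744 + j8.474e-07 A.
Step 6 — Convert to polar: |I| = 0.002744 A, ∠I = 180.0°.

I = 0.002744∠180.0° A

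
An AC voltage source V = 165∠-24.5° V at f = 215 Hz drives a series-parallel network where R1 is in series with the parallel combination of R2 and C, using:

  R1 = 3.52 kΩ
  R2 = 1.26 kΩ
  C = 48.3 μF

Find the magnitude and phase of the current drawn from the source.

Step 1 — Angular frequency: ω = 2π·f = 2π·215 = 1351 rad/s.
Step 2 — Component impedances:
  R1: Z = R = 3520 Ω
  R2: Z = R = 1260 Ω
  C: Z = 1/(jωC) = -j/(ω·C) = 0 - j15.33 Ω
Step 3 — Parallel branch: R2 || C = 1/(1/R2 + 1/C) = 0.1864 - j15.32 Ω.
Step 4 — Series with R1: Z_total = R1 + (R2 || C) = 3520 - j15.32 Ω = 3520∠-0.2° Ω.
Step 5 — Source phasor: V = 165∠-24.5° V = 150.1 - j68.42 V.
Step 6 — Ohm's law: I = V / Z_total = (150.1 - j68.42) / (3520 - j15.32) = 0.04274 - j0.01925 A.
Step 7 — Convert to polar: |I| = 0.04687 A, ∠I = -24.3°.

I = 0.04687∠-24.3° A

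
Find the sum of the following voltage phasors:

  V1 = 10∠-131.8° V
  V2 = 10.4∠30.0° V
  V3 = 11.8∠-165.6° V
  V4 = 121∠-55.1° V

Step 1 — Convert each phasor to rectangular form:
  V1 = 10·(cos(-131.8°) + j·sin(-131.8°)) = -6.665 - j7.455 V
  V2 = 10.4·(cos(30.0°) + j·sin(30.0°)) = 9.007 + j5.2 V
  V3 = 11.8·(cos(-165.6°) + j·sin(-165.6°)) = -11.43 - j2.935 V
  V4 = 121·(cos(-55.1°) + j·sin(-55.1°)) = 69.23 - j99.24 V
Step 2 — Sum components: V_total = 60.14 - j104.4 V.
Step 3 — Convert to polar: |V_total| = 120.5 V, ∠V_total = -60.1°.

V_total = 120.5∠-60.1° V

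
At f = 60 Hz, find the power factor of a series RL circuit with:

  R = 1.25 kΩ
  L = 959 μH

Step 1 — Angular frequency: ω = 2π·f = 2π·60 = 377 rad/s.
Step 2 — Component impedances:
  R: Z = R = 1250 Ω
  L: Z = jωL = j·377·0.000959 = 0 + j0.3615 Ω
Step 3 — Series combination: Z_total = R + L = 1250 + j0.3615 Ω = 1250∠0.0° Ω.
Step 4 — Power factor: PF = cos(φ) = Re(Z)/|Z| = 1250/1250 = 1.
Step 5 — Type: Im(Z) = 0.3615 ⇒ lagging (phase φ = 0.0°).

PF = 1 (lagging, φ = 0.0°)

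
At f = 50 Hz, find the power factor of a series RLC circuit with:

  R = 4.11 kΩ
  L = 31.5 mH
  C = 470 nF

Step 1 — Angular frequency: ω = 2π·f = 2π·50 = 314.2 rad/s.
Step 2 — Component impedances:
  R: Z = R = 4110 Ω
  L: Z = jωL = j·314.2·0.0315 = 0 + j9.896 Ω
  C: Z = 1/(jωC) = -j/(ω·C) = 0 - j6773 Ω
Step 3 — Series combination: Z_total = R + L + C = 4110 - j6763 Ω = 7914∠-58.7° Ω.
Step 4 — Power factor: PF = cos(φ) = Re(Z)/|Z| = 4110/7913.6 = 0.5194.
Step 5 — Type: Im(Z) = -6763 ⇒ leading (phase φ = -58.7°).

PF = 0.5194 (leading, φ = -58.7°)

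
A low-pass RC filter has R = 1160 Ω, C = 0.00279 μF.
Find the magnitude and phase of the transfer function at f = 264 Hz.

Step 1 — Angular frequency: ω = 2π·264 = 1659 rad/s.
Step 2 — Transfer function: H(jω) = 1/(1 + jωRC).
Step 3 — Denominator: 1 + jωRC = 1 + j·1659·1160·2.79e-09 = 1 + j0.005368.
Step 4 — H = 1 - j0.005368.
Step 5 — Magnitude: |H| = 1 (-0.0 dB); phase: φ = -0.3°.

|H| = 1 (-0.0 dB), φ = -0.3°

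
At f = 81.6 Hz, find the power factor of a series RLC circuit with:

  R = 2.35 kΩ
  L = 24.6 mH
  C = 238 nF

Step 1 — Angular frequency: ω = 2π·f = 2π·81.6 = 512.7 rad/s.
Step 2 — Component impedances:
  R: Z = R = 2350 Ω
  L: Z = jωL = j·512.7·0.0246 = 0 + j12.61 Ω
  C: Z = 1/(jωC) = -j/(ω·C) = 0 - j8195 Ω
Step 3 — Series combination: Z_total = R + L + C = 2350 - j8182 Ω = 8513∠-74.0° Ω.
Step 4 — Power factor: PF = cos(φ) = Re(Z)/|Z| = 2350/8513 = 0.276.
Step 5 — Type: Im(Z) = -8182 ⇒ leading (phase φ = -74.0°).

PF = 0.276 (leading, φ = -74.0°)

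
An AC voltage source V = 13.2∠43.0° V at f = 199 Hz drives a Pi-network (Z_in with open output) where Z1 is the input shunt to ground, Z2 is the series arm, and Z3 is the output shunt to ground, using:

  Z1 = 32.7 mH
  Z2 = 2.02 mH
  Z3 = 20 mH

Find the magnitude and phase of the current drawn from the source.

Step 1 — Angular frequency: ω = 2π·f = 2π·199 = 1250 rad/s.
Step 2 — Component impedances:
  Z1: Z = jωL = j·1250·0.0327 = 0 + j40.89 Ω
  Z2: Z = jωL = j·1250·0.00202 = 0 + j2.526 Ω
  Z3: Z = jωL = j·1250·0.02 = 0 + j25.01 Ω
Step 3 — With open output, the series arm Z2 and the output shunt Z3 appear in series to ground: Z2 + Z3 = 0 + j27.53 Ω.
Step 4 — Parallel with input shunt Z1: Z_in = Z1 || (Z2 + Z3) = 0 + j16.45 Ω = 16.45∠90.0° Ω.
Step 5 — Source phasor: V = 13.2∠43.0° V = 9.654 + j9.002 V.
Step 6 — Ohm's law: I = V / Z_total = (9.654 + j9.002) / (0 + j16.45) = 0.5471 - j0.5867 A.
Step 7 — Convert to polar: |I| = 0.8023 A, ∠I = -47.0°.

I = 0.8023∠-47.0° A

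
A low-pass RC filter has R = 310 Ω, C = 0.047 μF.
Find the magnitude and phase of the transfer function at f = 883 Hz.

Step 1 — Angular frequency: ω = 2π·883 = 5548 rad/s.
Step 2 — Transfer function: H(jω) = 1/(1 + jωRC).
Step 3 — Denominator: 1 + jωRC = 1 + j·5548·310·4.7e-08 = 1 + j0.08084.
Step 4 — H = 0.9935 - j0.08031.
Step 5 — Magnitude: |H| = 0.9967 (-0.0 dB); phase: φ = -4.6°.

|H| = 0.9967 (-0.0 dB), φ = -4.6°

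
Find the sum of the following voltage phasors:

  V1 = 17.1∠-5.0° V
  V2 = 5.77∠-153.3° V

Step 1 — Convert each phasor to rectangular form:
  V1 = 17.1·(cos(-5.0°) + j·sin(-5.0°)) = 17.03 - j1.49 V
  V2 = 5.77·(cos(-153.3°) + j·sin(-153.3°)) = -5.155 - j2.593 V
Step 2 — Sum components: V_total = 11.88 - j4.083 V.
Step 3 — Convert to polar: |V_total| = 12.56 V, ∠V_total = -19.0°.

V_total = 12.56∠-19.0° V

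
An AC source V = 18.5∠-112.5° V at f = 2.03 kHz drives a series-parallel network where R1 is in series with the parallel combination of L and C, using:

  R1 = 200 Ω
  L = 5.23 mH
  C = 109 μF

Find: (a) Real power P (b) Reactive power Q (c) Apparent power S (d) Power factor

Step 1 — Angular frequency: ω = 2π·f = 2π·2030 = 1.275e+04 rad/s.
Step 2 — Component impedances:
  R1: Z = R = 200 Ω
  L: Z = jωL = j·1.275e+04·0.00523 = 0 + j66.71 Ω
  C: Z = 1/(jωC) = -j/(ω·C) = 0 - j0.7193 Ω
Step 3 — Parallel branch: L || C = 1/(1/L + 1/C) = 0 - j0.7271 Ω.
Step 4 — Series with R1: Z_total = R1 + (L || C) = 200 - j0.7271 Ω = 200∠-0.2° Ω.
Step 5 — Source phasor: V = 18.5∠-112.5° V = -7.08 - j17.09 V.
Step 6 — Current: I = V / Z = -0.03509 - j0.08559 A = 0.0925∠-112.3° A.
Step 7 — Complex power: S = V·I* = 1.711 - j0.006221 VA.
Step 8 — Real power: P = Re(S) = 1.711 W.
Step 9 — Reactive power: Q = Im(S) = -0.006221 VAR.
Step 10 — Apparent power: |S| = 1.711 VA.
Step 11 — Power factor: PF = P/|S| = 1 (leading).

(a) P = 1.711 W  (b) Q = -0.006221 VAR  (c) S = 1.711 VA  (d) PF = 1 (leading)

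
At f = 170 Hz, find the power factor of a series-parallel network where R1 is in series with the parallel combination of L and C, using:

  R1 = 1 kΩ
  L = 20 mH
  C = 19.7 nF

Step 1 — Angular frequency: ω = 2π·f = 2π·170 = 1068 rad/s.
Step 2 — Component impedances:
  R1: Z = R = 1000 Ω
  L: Z = jωL = j·1068·0.02 = 0 + j21.36 Ω
  C: Z = 1/(jωC) = -j/(ω·C) = 0 - j4.752e+04 Ω
Step 3 — Parallel branch: L || C = 1/(1/L + 1/C) = 0 + j21.37 Ω.
Step 4 — Series with R1: Z_total = R1 + (L || C) = 1000 + j21.37 Ω = 1000∠1.2° Ω.
Step 5 — Power factor: PF = cos(φ) = Re(Z)/|Z| = 1000/1000.2 = 0.9998.
Step 6 — Type: Im(Z) = 21.37 ⇒ lagging (phase φ = 1.2°).

PF = 0.9998 (lagging, φ = 1.2°)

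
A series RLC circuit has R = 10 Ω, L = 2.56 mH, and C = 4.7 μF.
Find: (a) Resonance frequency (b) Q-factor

Step 1 — Resonance condition Im(Z)=0 gives ω₀ = 1/√(LC).
Step 2 — ω₀ = 1/√(0.00256·4.7e-06) = 9117 rad/s.
Step 3 — f₀ = ω₀/(2π) = 1451 Hz.
Step 4 — Series Q: Q = ω₀L/R = 9117·0.00256/10 = 2.334.

(a) f₀ = 1451 Hz  (b) Q = 2.334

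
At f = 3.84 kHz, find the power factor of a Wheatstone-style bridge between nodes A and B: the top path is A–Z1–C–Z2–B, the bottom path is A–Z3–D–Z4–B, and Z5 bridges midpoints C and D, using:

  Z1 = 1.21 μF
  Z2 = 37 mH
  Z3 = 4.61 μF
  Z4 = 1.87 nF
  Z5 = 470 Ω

Step 1 — Angular frequency: ω = 2π·f = 2π·3840 = 2.413e+04 rad/s.
Step 2 — Component impedances:
  Z1: Z = 1/(jωC) = -j/(ω·C) = 0 - j34.25 Ω
  Z2: Z = jωL = j·2.413e+04·0.037 = 0 + j892.7 Ω
  Z3: Z = 1/(jωC) = -j/(ω·C) = 0 - j8.991 Ω
  Z4: Z = 1/(jωC) = -j/(ω·C) = 0 - j2.216e+04 Ω
  Z5: Z = R = 470 Ω
Step 3 — Bridge requires nodal analysis (the Z5 bridge couples midpoints C and D, so the two paths cannot be reduced to a simple series/parallel combination). Setting node B to ground and injecting 1 A at node A, the 3-node admittance system at A, C, D solves to V_A = Z_AB = 2.734 + j893.3 Ω = 893.3∠89.8° Ω.
Step 4 — Power factor: PF = cos(φ) = Re(Z)/|Z| = 2.7336/893.29 = 0.00306.
Step 5 — Type: Im(Z) = 893.3 ⇒ lagging (phase φ = 89.8°).

PF = 0.00306 (lagging, φ = 89.8°)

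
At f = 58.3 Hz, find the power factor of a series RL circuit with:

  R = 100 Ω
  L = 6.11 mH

Step 1 — Angular frequency: ω = 2π·f = 2π·58.3 = 366.3 rad/s.
Step 2 — Component impedances:
  R: Z = R = 100 Ω
  L: Z = jωL = j·366.3·0.00611 = 0 + j2.238 Ω
Step 3 — Series combination: Z_total = R + L = 100 + j2.238 Ω = 100∠1.3° Ω.
Step 4 — Power factor: PF = cos(φ) = Re(Z)/|Z| = 100/100.03 = 0.9997.
Step 5 — Type: Im(Z) = 2.238 ⇒ lagging (phase φ = 1.3°).

PF = 0.9997 (lagging, φ = 1.3°)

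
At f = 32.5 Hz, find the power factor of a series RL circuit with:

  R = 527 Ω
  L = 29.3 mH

Step 1 — Angular frequency: ω = 2π·f = 2π·32.5 = 204.2 rad/s.
Step 2 — Component impedances:
  R: Z = R = 527 Ω
  L: Z = jωL = j·204.2·0.0293 = 0 + j5.983 Ω
Step 3 — Series combination: Z_total = R + L = 527 + j5.983 Ω = 527∠0.7° Ω.
Step 4 — Power factor: PF = cos(φ) = Re(Z)/|Z| = 527/527.03 = 0.9999.
Step 5 — Type: Im(Z) = 5.983 ⇒ lagging (phase φ = 0.7°).

PF = 0.9999 (lagging, φ = 0.7°)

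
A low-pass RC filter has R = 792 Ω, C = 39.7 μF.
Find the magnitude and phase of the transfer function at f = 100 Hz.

Step 1 — Angular frequency: ω = 2π·100 = 628.3 rad/s.
Step 2 — Transfer function: H(jω) = 1/(1 + jωRC).
Step 3 — Denominator: 1 + jωRC = 1 + j·628.3·792·3.97e-05 = 1 + j19.76.
Step 4 — H = 0.002556 - j0.05049.
Step 5 — Magnitude: |H| = 0.05055 (-25.9 dB); phase: φ = -87.1°.

|H| = 0.05055 (-25.9 dB), φ = -87.1°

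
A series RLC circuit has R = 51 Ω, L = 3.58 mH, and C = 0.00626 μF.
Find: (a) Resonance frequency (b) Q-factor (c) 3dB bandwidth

Step 1 — Resonance: ω₀ = 1/√(LC) = 1/√(0.00358·6.26e-09) = 2.112e+05 rad/s.
Step 2 — f₀ = ω₀/(2π) = 3.362e+04 Hz.
Step 3 — Series Q: Q = ω₀L/R = 2.112e+05·0.00358/51 = 14.83.
Step 4 — Bandwidth: Δω = ω₀/Q = 1.425e+04 rad/s; BW = Δω/(2π) = 2267 Hz.

(a) f₀ = 3.362e+04 Hz  (b) Q = 14.83  (c) BW = 2267 Hz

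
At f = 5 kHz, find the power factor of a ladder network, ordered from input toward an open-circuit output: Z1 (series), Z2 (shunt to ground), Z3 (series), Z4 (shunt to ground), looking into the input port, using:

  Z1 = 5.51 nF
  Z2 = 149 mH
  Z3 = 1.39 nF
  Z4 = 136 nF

Step 1 — Angular frequency: ω = 2π·f = 2π·5000 = 3.142e+04 rad/s.
Step 2 — Component impedances:
  Z1: Z = 1/(jωC) = -j/(ω·C) = 0 - j5777 Ω
  Z2: Z = jωL = j·3.142e+04·0.149 = 0 + j4681 Ω
  Z3: Z = 1/(jωC) = -j/(ω·C) = 0 - j2.29e+04 Ω
  Z4: Z = 1/(jωC) = -j/(ω·C) = 0 - j234.1 Ω
Step 3 — Ladder network (open output): work backward from the far end, alternating series and parallel combinations. Z_in = 0 + j91.44 Ω = 91.44∠90.0° Ω.
Step 4 — Power factor: PF = cos(φ) = Re(Z)/|Z| = 0/91.44 = 0.
Step 5 — Type: Im(Z) = 91.44 ⇒ lagging (phase φ = 90.0°).

PF = 0 (lagging, φ = 90.0°)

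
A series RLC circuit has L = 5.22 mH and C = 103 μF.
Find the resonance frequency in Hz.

Step 1 — Resonance condition Im(Z)=0 gives ω₀ = 1/√(LC).
Step 2 — ω₀ = 1/√(0.00522·0.000103) = 1364 rad/s.
Step 3 — f₀ = ω₀/(2π) = 217.1 Hz.

f₀ = 217.1 Hz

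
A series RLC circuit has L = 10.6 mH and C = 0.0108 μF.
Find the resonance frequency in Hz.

Step 1 — Resonance condition Im(Z)=0 gives ω₀ = 1/√(LC).
Step 2 — ω₀ = 1/√(0.0106·1.08e-08) = 9.346e+04 rad/s.
Step 3 — f₀ = ω₀/(2π) = 1.487e+04 Hz.

f₀ = 1.487e+04 Hz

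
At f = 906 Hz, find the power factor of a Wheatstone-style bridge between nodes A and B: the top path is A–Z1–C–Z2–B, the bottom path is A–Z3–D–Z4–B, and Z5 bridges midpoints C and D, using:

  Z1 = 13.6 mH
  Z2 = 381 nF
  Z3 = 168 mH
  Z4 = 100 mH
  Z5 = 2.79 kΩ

Step 1 — Angular frequency: ω = 2π·f = 2π·906 = 5693 rad/s.
Step 2 — Component impedances:
  Z1: Z = jωL = j·5693·0.0136 = 0 + j77.42 Ω
  Z2: Z = 1/(jωC) = -j/(ω·C) = 0 - j461.1 Ω
  Z3: Z = jωL = j·5693·0.168 = 0 + j956.4 Ω
  Z4: Z = jωL = j·5693·0.1 = 0 + j569.3 Ω
  Z5: Z = R = 2790 Ω
Step 3 — Bridge requires nodal analysis (the Z5 bridge couples midpoints C and D, so the two paths cannot be reduced to a simple series/parallel combination). Setting node B to ground and injecting 1 A at node A, the 3-node admittance system at A, C, D solves to V_A = Z_AB = 64.58 - j514.8 Ω = 518.8∠-82.9° Ω.
Step 4 — Power factor: PF = cos(φ) = Re(Z)/|Z| = 64.58/518.8 = 0.1245.
Step 5 — Type: Im(Z) = -514.8 ⇒ leading (phase φ = -82.9°).

PF = 0.1245 (leading, φ = -82.9°)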